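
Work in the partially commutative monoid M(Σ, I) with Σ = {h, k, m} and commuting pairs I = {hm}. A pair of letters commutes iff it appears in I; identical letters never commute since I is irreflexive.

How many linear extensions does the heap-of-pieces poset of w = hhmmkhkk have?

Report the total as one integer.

0(h) covers ∅
1(h) covers 0:h
2(m) covers ∅
3(m) covers 2:m
4(k) covers 1:h, 3:m
5(h) covers 4:k
6(k) covers 5:h
7(k) covers 6:k
floor of heap: 0:h, 2:m
completions by unplaced set U, small U first (add the entries for U minus each lowest piece of U):
  |U|=1: {7}:1
  |U|=2: {6,7}:1
  |U|=3: {5,6,7}:1
  |U|=4: {4,5,6,7}:1
  |U|=5: {1,4,5,6,7}:1  {3,4,5,6,7}:1
  |U|=6: {0,1,4,5,6,7}:1  {1,3,4,5,6,7}:2  {2,3,4,5,6,7}:1
  start at 0(h): 3
  start at 2(m): 3
sum over floor = 6

6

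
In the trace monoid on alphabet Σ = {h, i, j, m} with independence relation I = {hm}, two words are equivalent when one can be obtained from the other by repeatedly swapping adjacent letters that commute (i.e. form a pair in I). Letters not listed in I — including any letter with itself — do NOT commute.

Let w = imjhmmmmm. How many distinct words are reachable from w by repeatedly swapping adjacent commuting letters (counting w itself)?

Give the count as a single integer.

6

piece 0:i — minimal
piece 1:m rests on {0:i}
piece 2:j rests on {1:m}
piece 3:h rests on {2:j}
piece 4:m rests on {2:j}
piece 5:m rests on {4:m}
piece 6:m rests on {5:m}
piece 7:m rests on {6:m}
piece 8:m rests on {7:m}
minimal pieces: {0:i}
ways to finish when only these pieces remain (= sum over removing one remaining piece with nothing left below it):
  1 left: {3}→1  {8}→1
  2 left: {3,8}→2  {7,8}→1
  3 left: {3,7,8}→3  {6,7,8}→1
  4 left: {3,6,7,8}→4  {5,6,7,8}→1
  5 left: {3,5,6,7,8}→5  {4,5,6,7,8}→1
  6 left: {3,4,5,6,7,8}→6
  7 left: {2,3,4,5,6,7,8}→6
  placing 0:i first → 6 extensions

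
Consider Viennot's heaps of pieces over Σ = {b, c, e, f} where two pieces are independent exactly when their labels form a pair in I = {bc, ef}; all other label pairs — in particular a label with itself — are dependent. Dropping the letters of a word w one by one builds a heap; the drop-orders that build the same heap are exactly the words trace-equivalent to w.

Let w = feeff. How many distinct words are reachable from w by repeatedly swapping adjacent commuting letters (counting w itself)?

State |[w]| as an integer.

#0=f has no predecessor
#1=e has no predecessor
#2=e depends on [1:e]
#3=f depends on [0:f]
#4=f depends on [3:f]
sources: [0:f, 1:e]
N(rest) = Σ N(rest − s) over sources s of rest; N(one piece) = 1:
  size 1 → [2]=1  [4]=1
  size 2 → [1,2]=1  [2,4]=2  [3,4]=1
  size 3 → [0,3,4]=1  [1,2,4]=3  [2,3,4]=3
  first=0(f) contributes 6
  first=1(e) contributes 4
|[w]| = 10

10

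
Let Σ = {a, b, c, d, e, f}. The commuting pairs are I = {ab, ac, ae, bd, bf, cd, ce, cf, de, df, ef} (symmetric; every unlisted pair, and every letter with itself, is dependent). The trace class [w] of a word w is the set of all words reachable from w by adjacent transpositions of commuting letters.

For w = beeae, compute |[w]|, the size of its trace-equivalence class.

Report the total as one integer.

#0=b has no predecessor
#1=e depends on [0:b]
#2=e depends on [1:e]
#3=a has no predecessor
#4=e depends on [2:e]
sources: [0:b, 3:a]
N(rest) = Σ N(rest − s) over sources s of rest; N(one piece) = 1:
  size 1 → [3]=1  [4]=1
  size 2 → [2,4]=1  [3,4]=2
  size 3 → [1,2,4]=1  [2,3,4]=3
  first=0(b) contributes 4
  first=3(a) contributes 1
|[w]| = 5

5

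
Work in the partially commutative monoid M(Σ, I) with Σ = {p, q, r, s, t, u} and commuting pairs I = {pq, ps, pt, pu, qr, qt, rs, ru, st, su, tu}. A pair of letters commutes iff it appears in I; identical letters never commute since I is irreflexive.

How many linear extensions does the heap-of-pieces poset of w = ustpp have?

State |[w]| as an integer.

60

#0=u has no predecessor
#1=s has no predecessor
#2=t has no predecessor
#3=p has no predecessor
#4=p depends on [3:p]
sources: [0:u, 1:s, 2:t, 3:p]
N(rest) = Σ N(rest − s) over sources s of rest; N(one piece) = 1:
  size 1 → [0]=1  [1]=1  [2]=1  [4]=1
  size 2 → [0,1]=2  [0,2]=2  [0,4]=2  [1,2]=2  [1,4]=2  [2,4]=2  [3,4]=1
  size 3 → [0,1,2]=6  [0,1,4]=6  [0,2,4]=6  [0,3,4]=3  [1,2,4]=6  [1,3,4]=3  [2,3,4]=3
  first=0(u) contributes 12
  first=1(s) contributes 12
  first=2(t) contributes 12
  first=3(p) contributes 24
|[w]| = 60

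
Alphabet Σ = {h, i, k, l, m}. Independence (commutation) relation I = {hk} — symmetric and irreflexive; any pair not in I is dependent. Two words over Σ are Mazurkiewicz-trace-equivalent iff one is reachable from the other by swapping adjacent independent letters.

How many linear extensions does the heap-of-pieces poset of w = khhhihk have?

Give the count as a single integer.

#0=k has no predecessor
#1=h has no predecessor
#2=h depends on [1:h]
#3=h depends on [2:h]
#4=i depends on [0:k, 3:h]
#5=h depends on [4:i]
#6=k depends on [4:i]
sources: [0:k, 1:h]
N(rest) = Σ N(rest − s) over sources s of rest; N(one piece) = 1:
  size 1 → [5]=1  [6]=1
  size 2 → [5,6]=2
  size 3 → [4,5,6]=2
  size 4 → [0,4,5,6]=2  [3,4,5,6]=2
  size 5 → [0,3,4,5,6]=4  [2,3,4,5,6]=2
  first=0(k) contributes 2
  first=1(h) contributes 6
|[w]| = 8

8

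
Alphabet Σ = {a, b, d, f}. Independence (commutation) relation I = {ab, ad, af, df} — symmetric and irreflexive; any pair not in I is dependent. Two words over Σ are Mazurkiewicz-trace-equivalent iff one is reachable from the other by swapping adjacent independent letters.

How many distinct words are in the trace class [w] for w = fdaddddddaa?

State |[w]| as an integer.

1320

#0=f has no predecessor
#1=d has no predecessor
#2=a has no predecessor
#3=d depends on [1:d]
#4=d depends on [3:d]
#5=d depends on [4:d]
#6=d depends on [5:d]
#7=d depends on [6:d]
#8=d depends on [7:d]
#9=a depends on [2:a]
#10=a depends on [9:a]
sources: [0:f, 1:d, 2:a]
N(rest) = Σ N(rest − s) over sources s of rest; N(one piece) = 1:
  size 1 → [0]=1  [8]=1  [10]=1
  size 2 → [0,8]=2  [0,10]=2  [7,8]=1  [8,10]=2  [9,10]=1
  size 3 → [0,7,8]=3  [0,8,10]=6  [0,9,10]=3  [2,9,10]=1  [6,7,8]=1  [7,8,10]=3  [8,9,10]=3
  size 4 → [0,2,9,10]=4  [0,6,7,8]=4  [0,7,8,10]=12  [0,8,9,10]=12  [2,8,9,10]=4  [5,6,7,8]=1  [6,7,8,10]=4  [7,8,9,10]=6
  size 5 → [0,2,8,9,10]=20  [0,5,6,7,8]=5  [0,6,7,8,10]=20  [0,7,8,9,10]=30  [2,7,8,9,10]=10  [4,5,6,7,8]=1  [5,6,7,8,10]=5  [6,7,8,9,10]=10
  size 6 → [0,2,7,8,9,10]=60  [0,4,5,6,7,8]=6  [0,5,6,7,8,10]=30  [0,6,7,8,9,10]=60  [2,6,7,8,9,10]=20  [3,4,5,6,7,8]=1  [4,5,6,7,8,10]=6  [5,6,7,8,9,10]=15
  size 7 → [0,2,6,7,8,9,10]=140  [0,3,4,5,6,7,8]=7  [0,4,5,6,7,8,10]=42  [0,5,6,7,8,9,10]=105  [1,3,4,5,6,7,8]=1  [2,5,6,7,8,9,10]=35  [3,4,5,6,7,8,10]=7  [4,5,6,7,8,9,10]=21
  size 8 → [0,1,3,4,5,6,7,8]=8  [0,2,5,6,7,8,9,10]=280  [0,3,4,5,6,7,8,10]=56  [0,4,5,6,7,8,9,10]=168  [1,3,4,5,6,7,8,10]=8  [2,4,5,6,7,8,9,10]=56  [3,4,5,6,7,8,9,10]=28
  size 9 → [0,1,3,4,5,6,7,8,10]=72  [0,2,4,5,6,7,8,9,10]=504  [0,3,4,5,6,7,8,9,10]=252  [1,3,4,5,6,7,8,9,10]=36  [2,3,4,5,6,7,8,9,10]=84
  first=0(f) contributes 120
  first=1(d) contributes 840
  first=2(a) contributes 360
|[w]| = 1320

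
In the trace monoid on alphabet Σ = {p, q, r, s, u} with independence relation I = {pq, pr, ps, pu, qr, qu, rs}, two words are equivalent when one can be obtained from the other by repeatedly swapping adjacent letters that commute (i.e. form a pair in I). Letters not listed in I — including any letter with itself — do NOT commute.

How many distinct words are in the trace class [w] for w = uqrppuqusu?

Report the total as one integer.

0(u) covers ∅
1(q) covers ∅
2(r) covers 0:u
3(p) covers ∅
4(p) covers 3:p
5(u) covers 2:r
6(q) covers 1:q
7(u) covers 5:u
8(s) covers 6:q, 7:u
9(u) covers 8:s
floor of heap: 0:u, 1:q, 3:p
completions by unplaced set U, small U first (add the entries for U minus each lowest piece of U):
  |U|=1: {4}:1  {9}:1
  |U|=2: {3,4}:1  {4,9}:2  {8,9}:1
  |U|=3: {3,4,9}:3  {4,8,9}:3  {6,8,9}:1  {7,8,9}:1
  |U|=4: {1,6,8,9}:1  {3,4,8,9}:6  {4,6,8,9}:4  {4,7,8,9}:4  {5,7,8,9}:1  {6,7,8,9}:2
  |U|=5: {1,4,6,8,9}:5  {1,6,7,8,9}:3  {2,5,7,8,9}:1  {3,4,6,8,9}:10  {3,4,7,8,9}:10  {4,5,7,8,9}:5  {4,6,7,8,9}:10  {5,6,7,8,9}:3
  |U|=6: {0,2,5,7,8,9}:1  {1,3,4,6,8,9}:15  {1,4,6,7,8,9}:18  {1,5,6,7,8,9}:6  {2,4,5,7,8,9}:6  {2,5,6,7,8,9}:4  {3,4,5,7,8,9}:15  {3,4,6,7,8,9}:30  {4,5,6,7,8,9}:18
  |U|=7: {0,2,4,5,7,8,9}:7  {0,2,5,6,7,8,9}:5  {1,2,5,6,7,8,9}:10  {1,3,4,6,7,8,9}:63  {1,4,5,6,7,8,9}:42  {2,3,4,5,7,8,9}:21  {2,4,5,6,7,8,9}:28  {3,4,5,6,7,8,9}:63
  |U|=8: {0,1,2,5,6,7,8,9}:15  {0,2,3,4,5,7,8,9}:28  {0,2,4,5,6,7,8,9}:40  {1,2,4,5,6,7,8,9}:80  {1,3,4,5,6,7,8,9}:168  {2,3,4,5,6,7,8,9}:112
  start at 0(u): 360
  start at 1(q): 180
  start at 3(p): 135
sum over floor = 675

675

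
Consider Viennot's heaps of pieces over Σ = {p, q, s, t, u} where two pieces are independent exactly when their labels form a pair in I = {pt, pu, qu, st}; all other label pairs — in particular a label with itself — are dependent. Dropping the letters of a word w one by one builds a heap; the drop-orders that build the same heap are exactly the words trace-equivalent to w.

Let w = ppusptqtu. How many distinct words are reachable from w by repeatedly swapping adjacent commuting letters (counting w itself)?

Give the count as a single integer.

12

0(p) covers ∅
1(p) covers 0:p
2(u) covers ∅
3(s) covers 1:p, 2:u
4(p) covers 3:s
5(t) covers 2:u
6(q) covers 4:p, 5:t
7(t) covers 6:q
8(u) covers 7:t
floor of heap: 0:p, 2:u
completions by unplaced set U, small U first (add the entries for U minus each lowest piece of U):
  |U|=1: {8}:1
  |U|=2: {7,8}:1
  |U|=3: {6,7,8}:1
  |U|=4: {4,6,7,8}:1  {5,6,7,8}:1
  |U|=5: {3,4,6,7,8}:1  {4,5,6,7,8}:2
  |U|=6: {1,3,4,6,7,8}:1  {3,4,5,6,7,8}:3
  |U|=7: {0,1,3,4,6,7,8}:1  {1,3,4,5,6,7,8}:4  {2,3,4,5,6,7,8}:3
  start at 0(p): 7
  start at 2(u): 5
sum over floor = 12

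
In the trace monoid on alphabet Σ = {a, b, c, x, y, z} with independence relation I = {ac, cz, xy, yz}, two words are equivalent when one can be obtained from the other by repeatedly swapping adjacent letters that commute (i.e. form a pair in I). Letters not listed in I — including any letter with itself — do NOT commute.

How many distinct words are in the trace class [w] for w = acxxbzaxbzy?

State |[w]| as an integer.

4

piece 0:a — minimal
piece 1:c — minimal
piece 2:x rests on {0:a, 1:c}
piece 3:x rests on {2:x}
piece 4:b rests on {3:x}
piece 5:z rests on {4:b}
piece 6:a rests on {5:z}
piece 7:x rests on {6:a}
piece 8:b rests on {7:x}
piece 9:z rests on {8:b}
piece 10:y rests on {8:b}
minimal pieces: {0:a, 1:c}
ways to finish when only these pieces remain (= sum over removing one remaining piece with nothing left below it):
  1 left: {9}→1  {10}→1
  2 left: {9,10}→2
  3 left: {8,9,10}→2
  4 left: {7,8,9,10}→2
  5 left: {6,7,8,9,10}→2
  6 left: {5,6,7,8,9,10}→2
  7 left: {4,5,6,7,8,9,10}→2
  8 left: {3,4,5,6,7,8,9,10}→2
  9 left: {2,3,4,5,6,7,8,9,10}→2
  placing 0:a first → 2 extensions
  placing 1:c first → 2 extensions
total linear extensions = 4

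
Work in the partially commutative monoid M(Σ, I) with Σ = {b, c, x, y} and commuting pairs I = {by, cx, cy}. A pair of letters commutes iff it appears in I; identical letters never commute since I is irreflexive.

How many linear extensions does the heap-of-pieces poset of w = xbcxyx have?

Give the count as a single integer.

4

#0=x has no predecessor
#1=b depends on [0:x]
#2=c depends on [1:b]
#3=x depends on [1:b]
#4=y depends on [3:x]
#5=x depends on [4:y]
sources: [0:x]
N(rest) = Σ N(rest − s) over sources s of rest; N(one piece) = 1:
  size 1 → [2]=1  [5]=1
  size 2 → [2,5]=2  [4,5]=1
  size 3 → [2,4,5]=3  [3,4,5]=1
  size 4 → [2,3,4,5]=4
  first=0(x) contributes 4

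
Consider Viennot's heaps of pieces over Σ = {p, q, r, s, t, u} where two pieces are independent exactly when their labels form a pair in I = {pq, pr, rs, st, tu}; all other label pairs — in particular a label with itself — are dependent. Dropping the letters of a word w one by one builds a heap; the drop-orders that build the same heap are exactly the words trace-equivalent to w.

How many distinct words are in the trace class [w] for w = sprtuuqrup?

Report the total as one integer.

9

#0=s has no predecessor
#1=p depends on [0:s]
#2=r has no predecessor
#3=t depends on [1:p, 2:r]
#4=u depends on [1:p, 2:r]
#5=u depends on [4:u]
#6=q depends on [3:t, 5:u]
#7=r depends on [6:q]
#8=u depends on [7:r]
#9=p depends on [8:u]
sources: [0:s, 2:r]
N(rest) = Σ N(rest − s) over sources s of rest; N(one piece) = 1:
  size 1 → [9]=1
  size 2 → [8,9]=1
  size 3 → [7,8,9]=1
  size 4 → [6,7,8,9]=1
  size 5 → [3,6,7,8,9]=1  [5,6,7,8,9]=1
  size 6 → [3,5,6,7,8,9]=2  [4,5,6,7,8,9]=1
  size 7 → [3,4,5,6,7,8,9]=3
  size 8 → [1,3,4,5,6,7,8,9]=3  [2,3,4,5,6,7,8,9]=3
  first=0(s) contributes 6
  first=2(r) contributes 3
|[w]| = 9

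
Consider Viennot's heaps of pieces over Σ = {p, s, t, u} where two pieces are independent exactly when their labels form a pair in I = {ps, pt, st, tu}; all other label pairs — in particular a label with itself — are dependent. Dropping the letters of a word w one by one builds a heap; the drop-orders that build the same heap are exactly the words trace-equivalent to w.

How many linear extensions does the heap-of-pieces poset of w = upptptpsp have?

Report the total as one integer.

216

piece 0:u — minimal
piece 1:p rests on {0:u}
piece 2:p rests on {1:p}
piece 3:t — minimal
piece 4:p rests on {2:p}
piece 5:t rests on {3:t}
piece 6:p rests on {4:p}
piece 7:s rests on {0:u}
piece 8:p rests on {6:p}
minimal pieces: {0:u, 3:t}
ways to finish when only these pieces remain (= sum over removing one remaining piece with nothing left below it):
  1 left: {5}→1  {7}→1  {8}→1
  2 left: {3,5}→1  {5,7}→2  {5,8}→2  {6,8}→1  {7,8}→2
  3 left: {3,5,7}→3  {3,5,8}→3  {4,6,8}→1  {5,6,8}→3  {5,7,8}→6  {6,7,8}→3
  4 left: {2,4,6,8}→1  {3,5,6,8}→6  {3,5,7,8}→12  {4,5,6,8}→4  {4,6,7,8}→4  {5,6,7,8}→12
  5 left: {1,2,4,6,8}→1  {2,4,5,6,8}→5  {2,4,6,7,8}→5  {3,4,5,6,8}→10  {3,5,6,7,8}→30  {4,5,6,7,8}→20
  6 left: {1,2,4,5,6,8}→6  {1,2,4,6,7,8}→6  {2,3,4,5,6,8}→15  {2,4,5,6,7,8}→30  {3,4,5,6,7,8}→60
  7 left: {0,1,2,4,6,7,8}→6  {1,2,3,4,5,6,8}→21  {1,2,4,5,6,7,8}→42  {2,3,4,5,6,7,8}→105
  placing 0:u first → 168 extensions
  placing 3:t first → 48 extensions
total linear extensions = 216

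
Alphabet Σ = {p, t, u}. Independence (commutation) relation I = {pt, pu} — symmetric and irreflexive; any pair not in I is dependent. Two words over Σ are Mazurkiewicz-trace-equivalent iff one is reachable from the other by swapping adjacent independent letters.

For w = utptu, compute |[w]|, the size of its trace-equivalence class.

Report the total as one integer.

5

0(u) covers ∅
1(t) covers 0:u
2(p) covers ∅
3(t) covers 1:t
4(u) covers 3:t
floor of heap: 0:u, 2:p
completions by unplaced set U, small U first (add the entries for U minus each lowest piece of U):
  |U|=1: {2}:1  {4}:1
  |U|=2: {2,4}:2  {3,4}:1
  |U|=3: {1,3,4}:1  {2,3,4}:3
  start at 0(u): 4
  start at 2(p): 1
sum over floor = 5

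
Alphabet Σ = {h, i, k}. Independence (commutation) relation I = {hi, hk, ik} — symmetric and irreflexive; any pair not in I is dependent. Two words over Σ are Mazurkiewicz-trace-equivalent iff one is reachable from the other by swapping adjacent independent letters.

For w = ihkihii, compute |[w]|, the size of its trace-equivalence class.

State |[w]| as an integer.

105

drop 0:i onto floor
drop 1:h onto floor
drop 2:k onto floor
drop 3:i onto {0:i}
drop 4:h onto {1:h}
drop 5:i onto {3:i}
drop 6:i onto {5:i}
ground layer = {0:i, 1:h, 2:k}
drop-orders for the pieces not yet dropped (sum over which currently-grounded one goes next):
  1 to go: {2} 1  {4} 1  {6} 1
  2 to go: {1,4} 1  {2,4} 2  {2,6} 2  {4,6} 2  {5,6} 1
  3 to go: {1,2,4} 3  {1,4,6} 3  {2,4,6} 6  {2,5,6} 3  {3,5,6} 1  {4,5,6} 3
  4 to go: {0,3,5,6} 1  {1,2,4,6} 12  {1,4,5,6} 6  {2,3,5,6} 4  {2,4,5,6} 12  {3,4,5,6} 4
  5 to go: {0,2,3,5,6} 5  {0,3,4,5,6} 5  {1,2,4,5,6} 30  {1,3,4,5,6} 10  {2,3,4,5,6} 20
  if 0:i drops first: 60 orders
  if 1:h drops first: 30 orders
  if 2:k drops first: 15 orders
heap linearizations: 105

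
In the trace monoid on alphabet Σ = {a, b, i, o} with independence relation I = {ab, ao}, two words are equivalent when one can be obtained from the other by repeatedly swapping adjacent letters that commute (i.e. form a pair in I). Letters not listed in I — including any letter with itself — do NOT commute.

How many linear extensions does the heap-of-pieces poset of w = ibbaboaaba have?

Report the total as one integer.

126

#0=i has no predecessor
#1=b depends on [0:i]
#2=b depends on [1:b]
#3=a depends on [0:i]
#4=b depends on [2:b]
#5=o depends on [4:b]
#6=a depends on [3:a]
#7=a depends on [6:a]
#8=b depends on [5:o]
#9=a depends on [7:a]
sources: [0:i]
N(rest) = Σ N(rest − s) over sources s of rest; N(one piece) = 1:
  size 1 → [8]=1  [9]=1
  size 2 → [5,8]=1  [7,9]=1  [8,9]=2
  size 3 → [4,5,8]=1  [5,8,9]=3  [6,7,9]=1  [7,8,9]=3
  size 4 → [2,4,5,8]=1  [3,6,7,9]=1  [4,5,8,9]=4  [5,7,8,9]=6  [6,7,8,9]=4
  size 5 → [1,2,4,5,8]=1  [2,4,5,8,9]=5  [3,6,7,8,9]=5  [4,5,7,8,9]=10  [5,6,7,8,9]=10
  size 6 → [1,2,4,5,8,9]=6  [2,4,5,7,8,9]=15  [3,5,6,7,8,9]=15  [4,5,6,7,8,9]=20
  size 7 → [1,2,4,5,7,8,9]=21  [2,4,5,6,7,8,9]=35  [3,4,5,6,7,8,9]=35
  size 8 → [1,2,4,5,6,7,8,9]=56  [2,3,4,5,6,7,8,9]=70
  first=0(i) contributes 126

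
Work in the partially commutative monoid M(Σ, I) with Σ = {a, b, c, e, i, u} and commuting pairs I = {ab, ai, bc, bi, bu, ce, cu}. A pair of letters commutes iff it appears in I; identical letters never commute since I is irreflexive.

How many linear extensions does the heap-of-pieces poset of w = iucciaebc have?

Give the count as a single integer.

0(i) covers ∅
1(u) covers 0:i
2(c) covers 0:i
3(c) covers 2:c
4(i) covers 1:u, 3:c
5(a) covers 1:u, 3:c
6(e) covers 4:i, 5:a
7(b) covers 6:e
8(c) covers 4:i, 5:a
floor of heap: 0:i
completions by unplaced set U, small U first (add the entries for U minus each lowest piece of U):
  |U|=1: {7}:1  {8}:1
  |U|=2: {6,7}:1  {7,8}:2
  |U|=3: {6,7,8}:3
  |U|=4: {4,6,7,8}:3  {5,6,7,8}:3
  |U|=5: {4,5,6,7,8}:6
  |U|=6: {1,4,5,6,7,8}:6  {3,4,5,6,7,8}:6
  |U|=7: {1,3,4,5,6,7,8}:12  {2,3,4,5,6,7,8}:6
  start at 0(i): 18

18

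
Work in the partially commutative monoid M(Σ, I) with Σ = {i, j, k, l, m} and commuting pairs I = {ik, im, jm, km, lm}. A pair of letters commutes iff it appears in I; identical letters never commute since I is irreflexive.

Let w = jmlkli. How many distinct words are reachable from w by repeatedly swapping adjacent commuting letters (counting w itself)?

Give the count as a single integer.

6

drop 0:j onto floor
drop 1:m onto floor
drop 2:l onto {0:j}
drop 3:k onto {2:l}
drop 4:l onto {3:k}
drop 5:i onto {4:l}
ground layer = {0:j, 1:m}
drop-orders for the pieces not yet dropped (sum over which currently-grounded one goes next):
  1 to go: {1} 1  {5} 1
  2 to go: {1,5} 2  {4,5} 1
  3 to go: {1,4,5} 3  {3,4,5} 1
  4 to go: {1,3,4,5} 4  {2,3,4,5} 1
  if 0:j drops first: 5 orders
  if 1:m drops first: 1 orders
heap linearizations: 6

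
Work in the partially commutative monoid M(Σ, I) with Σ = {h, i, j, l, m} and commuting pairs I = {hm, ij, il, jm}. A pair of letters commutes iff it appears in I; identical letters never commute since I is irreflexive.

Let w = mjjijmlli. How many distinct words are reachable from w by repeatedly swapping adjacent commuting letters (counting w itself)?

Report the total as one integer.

75

0(m) covers ∅
1(j) covers ∅
2(j) covers 1:j
3(i) covers 0:m
4(j) covers 2:j
5(m) covers 3:i
6(l) covers 4:j, 5:m
7(l) covers 6:l
8(i) covers 5:m
floor of heap: 0:m, 1:j
completions by unplaced set U, small U first (add the entries for U minus each lowest piece of U):
  |U|=1: {7}:1  {8}:1
  |U|=2: {6,7}:1  {7,8}:2
  |U|=3: {4,6,7}:1  {6,7,8}:3
  |U|=4: {2,4,6,7}:1  {4,6,7,8}:4  {5,6,7,8}:3
  |U|=5: {1,2,4,6,7}:1  {2,4,6,7,8}:5  {3,5,6,7,8}:3  {4,5,6,7,8}:7
  |U|=6: {0,3,5,6,7,8}:3  {1,2,4,6,7,8}:6  {2,4,5,6,7,8}:12  {3,4,5,6,7,8}:10
  |U|=7: {0,3,4,5,6,7,8}:13  {1,2,4,5,6,7,8}:18  {2,3,4,5,6,7,8}:22
  start at 0(m): 40
  start at 1(j): 35
sum over floor = 75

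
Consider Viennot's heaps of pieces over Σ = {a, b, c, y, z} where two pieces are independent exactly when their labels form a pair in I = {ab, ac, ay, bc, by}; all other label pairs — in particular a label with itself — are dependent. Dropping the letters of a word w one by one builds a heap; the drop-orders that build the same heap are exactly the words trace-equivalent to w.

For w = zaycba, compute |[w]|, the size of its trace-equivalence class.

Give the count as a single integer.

piece 0:z — minimal
piece 1:a rests on {0:z}
piece 2:y rests on {0:z}
piece 3:c rests on {2:y}
piece 4:b rests on {0:z}
piece 5:a rests on {1:a}
minimal pieces: {0:z}
ways to finish when only these pieces remain (= sum over removing one remaining piece with nothing left below it):
  1 left: {3}→1  {4}→1  {5}→1
  2 left: {1,5}→1  {2,3}→1  {3,4}→2  {3,5}→2  {4,5}→2
  3 left: {1,3,5}→3  {1,4,5}→3  {2,3,4}→3  {2,3,5}→3  {3,4,5}→6
  4 left: {1,2,3,5}→6  {1,3,4,5}→12  {2,3,4,5}→12
  placing 0:z first → 30 extensions

30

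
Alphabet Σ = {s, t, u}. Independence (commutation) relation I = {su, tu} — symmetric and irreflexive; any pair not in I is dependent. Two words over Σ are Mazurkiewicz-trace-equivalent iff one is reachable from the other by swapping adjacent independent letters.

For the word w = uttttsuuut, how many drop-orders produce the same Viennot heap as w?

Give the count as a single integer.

210

drop 0:u onto floor
drop 1:t onto floor
drop 2:t onto {1:t}
drop 3:t onto {2:t}
drop 4:t onto {3:t}
drop 5:s onto {4:t}
drop 6:u onto {0:u}
drop 7:u onto {6:u}
drop 8:u onto {7:u}
drop 9:t onto {5:s}
ground layer = {0:u, 1:t}
drop-orders for the pieces not yet dropped (sum over which currently-grounded one goes next):
  1 to go: {8} 1  {9} 1
  2 to go: {5,9} 1  {7,8} 1  {8,9} 2
  3 to go: {4,5,9} 1  {5,8,9} 3  {6,7,8} 1  {7,8,9} 3
  4 to go: {0,6,7,8} 1  {3,4,5,9} 1  {4,5,8,9} 4  {5,7,8,9} 6  {6,7,8,9} 4
  5 to go: {0,6,7,8,9} 5  {2,3,4,5,9} 1  {3,4,5,8,9} 5  {4,5,7,8,9} 10  {5,6,7,8,9} 10
  6 to go: {0,5,6,7,8,9} 15  {1,2,3,4,5,9} 1  {2,3,4,5,8,9} 6  {3,4,5,7,8,9} 15  {4,5,6,7,8,9} 20
  7 to go: {0,4,5,6,7,8,9} 35  {1,2,3,4,5,8,9} 7  {2,3,4,5,7,8,9} 21  {3,4,5,6,7,8,9} 35
  8 to go: {0,3,4,5,6,7,8,9} 70  {1,2,3,4,5,7,8,9} 28  {2,3,4,5,6,7,8,9} 56
  if 0:u drops first: 84 orders
  if 1:t drops first: 126 orders
heap linearizations: 210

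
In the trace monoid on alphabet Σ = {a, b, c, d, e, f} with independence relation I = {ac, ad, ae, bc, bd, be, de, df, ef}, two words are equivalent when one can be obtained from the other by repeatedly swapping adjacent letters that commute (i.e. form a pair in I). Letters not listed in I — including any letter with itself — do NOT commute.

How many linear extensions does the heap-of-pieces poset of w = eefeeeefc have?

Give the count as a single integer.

#0=e has no predecessor
#1=e depends on [0:e]
#2=f has no predecessor
#3=e depends on [1:e]
#4=e depends on [3:e]
#5=e depends on [4:e]
#6=e depends on [5:e]
#7=f depends on [2:f]
#8=c depends on [6:e, 7:f]
sources: [0:e, 2:f]
N(rest) = Σ N(rest − s) over sources s of rest; N(one piece) = 1:
  size 1 → [8]=1
  size 2 → [6,8]=1  [7,8]=1
  size 3 → [2,7,8]=1  [5,6,8]=1  [6,7,8]=2
  size 4 → [2,6,7,8]=3  [4,5,6,8]=1  [5,6,7,8]=3
  size 5 → [2,5,6,7,8]=6  [3,4,5,6,8]=1  [4,5,6,7,8]=4
  size 6 → [1,3,4,5,6,8]=1  [2,4,5,6,7,8]=10  [3,4,5,6,7,8]=5
  size 7 → [0,1,3,4,5,6,8]=1  [1,3,4,5,6,7,8]=6  [2,3,4,5,6,7,8]=15
  first=0(e) contributes 21
  first=2(f) contributes 7
|[w]| = 28

28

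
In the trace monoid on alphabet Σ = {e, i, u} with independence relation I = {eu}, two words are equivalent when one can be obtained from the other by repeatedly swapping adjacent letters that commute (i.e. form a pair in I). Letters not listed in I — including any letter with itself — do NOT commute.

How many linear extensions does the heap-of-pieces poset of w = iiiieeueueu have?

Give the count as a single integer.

#0=i has no predecessor
#1=i depends on [0:i]
#2=i depends on [1:i]
#3=i depends on [2:i]
#4=e depends on [3:i]
#5=e depends on [4:e]
#6=u depends on [3:i]
#7=e depends on [5:e]
#8=u depends on [6:u]
#9=e depends on [7:e]
#10=u depends on [8:u]
sources: [0:i]
N(rest) = Σ N(rest − s) over sources s of rest; N(one piece) = 1:
  size 1 → [9]=1  [10]=1
  size 2 → [7,9]=1  [8,10]=1  [9,10]=2
  size 3 → [5,7,9]=1  [6,8,10]=1  [7,9,10]=3  [8,9,10]=3
  size 4 → [4,5,7,9]=1  [5,7,9,10]=4  [6,8,9,10]=4  [7,8,9,10]=6
  size 5 → [4,5,7,9,10]=5  [5,7,8,9,10]=10  [6,7,8,9,10]=10
  size 6 → [4,5,7,8,9,10]=15  [5,6,7,8,9,10]=20
  size 7 → [4,5,6,7,8,9,10]=35
  size 8 → [3,4,5,6,7,8,9,10]=35
  size 9 → [2,3,4,5,6,7,8,9,10]=35
  first=0(i) contributes 35

35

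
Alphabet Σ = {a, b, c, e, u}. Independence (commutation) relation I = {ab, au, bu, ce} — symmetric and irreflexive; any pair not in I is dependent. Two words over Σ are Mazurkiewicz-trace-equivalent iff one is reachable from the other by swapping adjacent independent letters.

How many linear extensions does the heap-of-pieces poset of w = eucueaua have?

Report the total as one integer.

#0=e has no predecessor
#1=u depends on [0:e]
#2=c depends on [1:u]
#3=u depends on [2:c]
#4=e depends on [3:u]
#5=a depends on [4:e]
#6=u depends on [4:e]
#7=a depends on [5:a]
sources: [0:e]
N(rest) = Σ N(rest − s) over sources s of rest; N(one piece) = 1:
  size 1 → [6]=1  [7]=1
  size 2 → [5,7]=1  [6,7]=2
  size 3 → [5,6,7]=3
  size 4 → [4,5,6,7]=3
  size 5 → [3,4,5,6,7]=3
  size 6 → [2,3,4,5,6,7]=3
  first=0(e) contributes 3

3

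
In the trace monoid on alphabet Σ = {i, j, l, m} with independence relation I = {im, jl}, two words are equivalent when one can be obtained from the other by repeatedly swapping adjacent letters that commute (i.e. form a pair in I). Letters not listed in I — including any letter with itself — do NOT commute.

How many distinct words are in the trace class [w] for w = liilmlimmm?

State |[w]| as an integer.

0(l) covers ∅
1(i) covers 0:l
2(i) covers 1:i
3(l) covers 2:i
4(m) covers 3:l
5(l) covers 4:m
6(i) covers 5:l
7(m) covers 5:l
8(m) covers 7:m
9(m) covers 8:m
floor of heap: 0:l
completions by unplaced set U, small U first (add the entries for U minus each lowest piece of U):
  |U|=1: {6}:1  {9}:1
  |U|=2: {6,9}:2  {8,9}:1
  |U|=3: {6,8,9}:3  {7,8,9}:1
  |U|=4: {6,7,8,9}:4
  |U|=5: {5,6,7,8,9}:4
  |U|=6: {4,5,6,7,8,9}:4
  |U|=7: {3,4,5,6,7,8,9}:4
  |U|=8: {2,3,4,5,6,7,8,9}:4
  start at 0(l): 4

4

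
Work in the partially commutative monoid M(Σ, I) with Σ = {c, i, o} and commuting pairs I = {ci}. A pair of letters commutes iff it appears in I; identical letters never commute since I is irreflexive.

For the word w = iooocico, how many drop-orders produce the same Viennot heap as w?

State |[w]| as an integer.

3

piece 0:i — minimal
piece 1:o rests on {0:i}
piece 2:o rests on {1:o}
piece 3:o rests on {2:o}
piece 4:c rests on {3:o}
piece 5:i rests on {3:o}
piece 6:c rests on {4:c}
piece 7:o rests on {5:i, 6:c}
minimal pieces: {0:i}
ways to finish when only these pieces remain (= sum over removing one remaining piece with nothing left below it):
  1 left: {7}→1
  2 left: {5,7}→1  {6,7}→1
  3 left: {4,6,7}→1  {5,6,7}→2
  4 left: {4,5,6,7}→3
  5 left: {3,4,5,6,7}→3
  6 left: {2,3,4,5,6,7}→3
  placing 0:i first → 3 extensions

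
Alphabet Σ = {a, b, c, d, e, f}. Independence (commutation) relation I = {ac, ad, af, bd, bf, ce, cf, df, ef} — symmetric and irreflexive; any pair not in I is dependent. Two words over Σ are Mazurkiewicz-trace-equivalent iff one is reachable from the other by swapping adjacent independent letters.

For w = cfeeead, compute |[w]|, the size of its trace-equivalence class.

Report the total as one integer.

63

drop 0:c onto floor
drop 1:f onto floor
drop 2:e onto floor
drop 3:e onto {2:e}
drop 4:e onto {3:e}
drop 5:a onto {4:e}
drop 6:d onto {0:c, 4:e}
ground layer = {0:c, 1:f, 2:e}
drop-orders for the pieces not yet dropped (sum over which currently-grounded one goes next):
  1 to go: {1} 1  {5} 1  {6} 1
  2 to go: {0,6} 1  {1,5} 2  {1,6} 2  {5,6} 2
  3 to go: {0,1,6} 3  {0,5,6} 3  {1,5,6} 6  {4,5,6} 2
  4 to go: {0,1,5,6} 12  {0,4,5,6} 5  {1,4,5,6} 8  {3,4,5,6} 2
  5 to go: {0,1,4,5,6} 25  {0,3,4,5,6} 7  {1,3,4,5,6} 10  {2,3,4,5,6} 2
  if 0:c drops first: 12 orders
  if 1:f drops first: 9 orders
  if 2:e drops first: 42 orders
heap linearizations: 63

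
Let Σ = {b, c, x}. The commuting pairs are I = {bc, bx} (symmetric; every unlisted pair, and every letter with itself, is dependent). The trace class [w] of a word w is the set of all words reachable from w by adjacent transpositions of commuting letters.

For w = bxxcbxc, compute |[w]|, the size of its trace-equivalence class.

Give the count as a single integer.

piece 0:b — minimal
piece 1:x — minimal
piece 2:x rests on {1:x}
piece 3:c rests on {2:x}
piece 4:b rests on {0:b}
piece 5:x rests on {3:c}
piece 6:c rests on {5:x}
minimal pieces: {0:b, 1:x}
ways to finish when only these pieces remain (= sum over removing one remaining piece with nothing left below it):
  1 left: {4}→1  {6}→1
  2 left: {0,4}→1  {4,6}→2  {5,6}→1
  3 left: {0,4,6}→3  {3,5,6}→1  {4,5,6}→3
  4 left: {0,4,5,6}→6  {2,3,5,6}→1  {3,4,5,6}→4
  5 left: {0,3,4,5,6}→10  {1,2,3,5,6}→1  {2,3,4,5,6}→5
  placing 0:b first → 6 extensions
  placing 1:x first → 15 extensions
total linear extensions = 21

21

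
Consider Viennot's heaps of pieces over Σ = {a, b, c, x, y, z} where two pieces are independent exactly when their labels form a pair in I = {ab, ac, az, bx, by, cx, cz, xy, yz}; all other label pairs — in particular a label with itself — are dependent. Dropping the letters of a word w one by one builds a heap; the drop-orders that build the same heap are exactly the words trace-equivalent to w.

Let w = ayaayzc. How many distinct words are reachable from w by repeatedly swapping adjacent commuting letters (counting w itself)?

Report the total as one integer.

7

#0=a has no predecessor
#1=y depends on [0:a]
#2=a depends on [1:y]
#3=a depends on [2:a]
#4=y depends on [3:a]
#5=z has no predecessor
#6=c depends on [4:y]
sources: [0:a, 5:z]
N(rest) = Σ N(rest − s) over sources s of rest; N(one piece) = 1:
  size 1 → [5]=1  [6]=1
  size 2 → [4,6]=1  [5,6]=2
  size 3 → [3,4,6]=1  [4,5,6]=3
  size 4 → [2,3,4,6]=1  [3,4,5,6]=4
  size 5 → [1,2,3,4,6]=1  [2,3,4,5,6]=5
  first=0(a) contributes 6
  first=5(z) contributes 1
|[w]| = 7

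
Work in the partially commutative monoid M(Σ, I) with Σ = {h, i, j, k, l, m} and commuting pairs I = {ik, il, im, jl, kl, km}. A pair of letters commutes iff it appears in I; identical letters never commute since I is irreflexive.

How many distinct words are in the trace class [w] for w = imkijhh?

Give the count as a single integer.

12

#0=i has no predecessor
#1=m has no predecessor
#2=k has no predecessor
#3=i depends on [0:i]
#4=j depends on [1:m, 2:k, 3:i]
#5=h depends on [4:j]
#6=h depends on [5:h]
sources: [0:i, 1:m, 2:k]
N(rest) = Σ N(rest − s) over sources s of rest; N(one piece) = 1:
  size 1 → [6]=1
  size 2 → [5,6]=1
  size 3 → [4,5,6]=1
  size 4 → [1,4,5,6]=1  [2,4,5,6]=1  [3,4,5,6]=1
  size 5 → [0,3,4,5,6]=1  [1,2,4,5,6]=2  [1,3,4,5,6]=2  [2,3,4,5,6]=2
  first=0(i) contributes 6
  first=1(m) contributes 3
  first=2(k) contributes 3
|[w]| = 12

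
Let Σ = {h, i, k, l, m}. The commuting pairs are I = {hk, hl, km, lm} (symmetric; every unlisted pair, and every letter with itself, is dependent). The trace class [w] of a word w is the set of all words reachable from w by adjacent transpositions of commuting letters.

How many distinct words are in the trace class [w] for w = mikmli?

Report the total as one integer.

3

0(m) covers ∅
1(i) covers 0:m
2(k) covers 1:i
3(m) covers 1:i
4(l) covers 2:k
5(i) covers 3:m, 4:l
floor of heap: 0:m
completions by unplaced set U, small U first (add the entries for U minus each lowest piece of U):
  |U|=1: {5}:1
  |U|=2: {3,5}:1  {4,5}:1
  |U|=3: {2,4,5}:1  {3,4,5}:2
  |U|=4: {2,3,4,5}:3
  start at 0(m): 3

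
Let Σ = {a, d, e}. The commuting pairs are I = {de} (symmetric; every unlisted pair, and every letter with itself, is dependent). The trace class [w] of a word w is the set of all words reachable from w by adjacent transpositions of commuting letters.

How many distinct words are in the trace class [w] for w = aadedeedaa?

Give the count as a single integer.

20

drop 0:a onto floor
drop 1:a onto {0:a}
drop 2:d onto {1:a}
drop 3:e onto {1:a}
drop 4:d onto {2:d}
drop 5:e onto {3:e}
drop 6:e onto {5:e}
drop 7:d onto {4:d}
drop 8:a onto {6:e, 7:d}
drop 9:a onto {8:a}
ground layer = {0:a}
drop-orders for the pieces not yet dropped (sum over which currently-grounded one goes next):
  1 to go: {9} 1
  2 to go: {8,9} 1
  3 to go: {6,8,9} 1  {7,8,9} 1
  4 to go: {4,7,8,9} 1  {5,6,8,9} 1  {6,7,8,9} 2
  5 to go: {2,4,7,8,9} 1  {3,5,6,8,9} 1  {4,6,7,8,9} 3  {5,6,7,8,9} 3
  6 to go: {2,4,6,7,8,9} 4  {3,5,6,7,8,9} 4  {4,5,6,7,8,9} 6
  7 to go: {2,4,5,6,7,8,9} 10  {3,4,5,6,7,8,9} 10
  8 to go: {2,3,4,5,6,7,8,9} 20
  if 0:a drops first: 20 orders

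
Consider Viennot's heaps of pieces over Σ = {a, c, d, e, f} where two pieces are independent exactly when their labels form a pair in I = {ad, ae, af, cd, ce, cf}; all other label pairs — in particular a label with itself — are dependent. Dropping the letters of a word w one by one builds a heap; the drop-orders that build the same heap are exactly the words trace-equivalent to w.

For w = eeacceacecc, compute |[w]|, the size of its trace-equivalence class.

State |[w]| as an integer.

330

#0=e has no predecessor
#1=e depends on [0:e]
#2=a has no predecessor
#3=c depends on [2:a]
#4=c depends on [3:c]
#5=e depends on [1:e]
#6=a depends on [4:c]
#7=c depends on [6:a]
#8=e depends on [5:e]
#9=c depends on [7:c]
#10=c depends on [9:c]
sources: [0:e, 2:a]
N(rest) = Σ N(rest − s) over sources s of rest; N(one piece) = 1:
  size 1 → [8]=1  [10]=1
  size 2 → [5,8]=1  [8,10]=2  [9,10]=1
  size 3 → [1,5,8]=1  [5,8,10]=3  [7,9,10]=1  [8,9,10]=3
  size 4 → [0,1,5,8]=1  [1,5,8,10]=4  [5,8,9,10]=6  [6,7,9,10]=1  [7,8,9,10]=4
  size 5 → [0,1,5,8,10]=5  [1,5,8,9,10]=10  [4,6,7,9,10]=1  [5,7,8,9,10]=10  [6,7,8,9,10]=5
  size 6 → [0,1,5,8,9,10]=15  [1,5,7,8,9,10]=20  [3,4,6,7,9,10]=1  [4,6,7,8,9,10]=6  [5,6,7,8,9,10]=15
  size 7 → [0,1,5,7,8,9,10]=35  [1,5,6,7,8,9,10]=35  [2,3,4,6,7,9,10]=1  [3,4,6,7,8,9,10]=7  [4,5,6,7,8,9,10]=21
  size 8 → [0,1,5,6,7,8,9,10]=70  [1,4,5,6,7,8,9,10]=56  [2,3,4,6,7,8,9,10]=8  [3,4,5,6,7,8,9,10]=28
  size 9 → [0,1,4,5,6,7,8,9,10]=126  [1,3,4,5,6,7,8,9,10]=84  [2,3,4,5,6,7,8,9,10]=36
  first=0(e) contributes 120
  first=2(a) contributes 210
|[w]| = 330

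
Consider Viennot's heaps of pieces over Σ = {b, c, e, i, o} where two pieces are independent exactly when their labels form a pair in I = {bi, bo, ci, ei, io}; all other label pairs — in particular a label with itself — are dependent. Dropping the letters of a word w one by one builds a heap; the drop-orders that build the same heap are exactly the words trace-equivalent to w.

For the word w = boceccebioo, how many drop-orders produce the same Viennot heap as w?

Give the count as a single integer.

66

piece 0:b — minimal
piece 1:o — minimal
piece 2:c rests on {0:b, 1:o}
piece 3:e rests on {2:c}
piece 4:c rests on {3:e}
piece 5:c rests on {4:c}
piece 6:e rests on {5:c}
piece 7:b rests on {6:e}
piece 8:i — minimal
piece 9:o rests on {6:e}
piece 10:o rests on {9:o}
minimal pieces: {0:b, 1:o, 8:i}
ways to finish when only these pieces remain (= sum over removing one remaining piece with nothing left below it):
  1 left: {7}→1  {8}→1  {10}→1
  2 left: {7,8}→2  {7,10}→2  {8,10}→2  {9,10}→1
  3 left: {7,8,10}→6  {7,9,10}→3  {8,9,10}→3
  4 left: {6,7,9,10}→3  {7,8,9,10}→12
  5 left: {5,6,7,9,10}→3  {6,7,8,9,10}→15
  6 left: {4,5,6,7,9,10}→3  {5,6,7,8,9,10}→18
  7 left: {3,4,5,6,7,9,10}→3  {4,5,6,7,8,9,10}→21
  8 left: {2,3,4,5,6,7,9,10}→3  {3,4,5,6,7,8,9,10}→24
  9 left: {0,2,3,4,5,6,7,9,10}→3  {1,2,3,4,5,6,7,9,10}→3  {2,3,4,5,6,7,8,9,10}→27
  placing 0:b first → 30 extensions
  placing 1:o first → 30 extensions
  placing 8:i first → 6 extensions
total linear extensions = 66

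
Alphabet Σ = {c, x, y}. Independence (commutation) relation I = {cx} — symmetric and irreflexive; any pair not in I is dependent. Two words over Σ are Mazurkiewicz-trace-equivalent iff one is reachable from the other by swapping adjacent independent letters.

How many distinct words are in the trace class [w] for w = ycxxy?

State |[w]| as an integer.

3

drop 0:y onto floor
drop 1:c onto {0:y}
drop 2:x onto {0:y}
drop 3:x onto {2:x}
drop 4:y onto {1:c, 3:x}
ground layer = {0:y}
drop-orders for the pieces not yet dropped (sum over which currently-grounded one goes next):
  1 to go: {4} 1
  2 to go: {1,4} 1  {3,4} 1
  3 to go: {1,3,4} 2  {2,3,4} 1
  if 0:y drops first: 3 orders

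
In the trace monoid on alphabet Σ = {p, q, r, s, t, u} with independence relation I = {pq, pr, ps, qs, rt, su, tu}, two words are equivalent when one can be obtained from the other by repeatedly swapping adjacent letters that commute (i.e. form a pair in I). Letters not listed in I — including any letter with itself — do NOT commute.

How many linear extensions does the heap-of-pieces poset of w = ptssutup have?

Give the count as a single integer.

15

#0=p has no predecessor
#1=t depends on [0:p]
#2=s depends on [1:t]
#3=s depends on [2:s]
#4=u depends on [0:p]
#5=t depends on [3:s]
#6=u depends on [4:u]
#7=p depends on [5:t, 6:u]
sources: [0:p]
N(rest) = Σ N(rest − s) over sources s of rest; N(one piece) = 1:
  size 1 → [7]=1
  size 2 → [5,7]=1  [6,7]=1
  size 3 → [3,5,7]=1  [4,6,7]=1  [5,6,7]=2
  size 4 → [2,3,5,7]=1  [3,5,6,7]=3  [4,5,6,7]=3
  size 5 → [1,2,3,5,7]=1  [2,3,5,6,7]=4  [3,4,5,6,7]=6
  size 6 → [1,2,3,5,6,7]=5  [2,3,4,5,6,7]=10
  first=0(p) contributes 15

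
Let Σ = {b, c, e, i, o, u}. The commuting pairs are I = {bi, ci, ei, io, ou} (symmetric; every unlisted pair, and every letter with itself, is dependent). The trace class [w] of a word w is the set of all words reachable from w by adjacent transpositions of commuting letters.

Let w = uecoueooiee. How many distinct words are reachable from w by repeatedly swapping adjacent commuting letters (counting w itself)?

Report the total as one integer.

13

piece 0:u — minimal
piece 1:e rests on {0:u}
piece 2:c rests on {1:e}
piece 3:o rests on {2:c}
piece 4:u rests on {2:c}
piece 5:e rests on {3:o, 4:u}
piece 6:o rests on {5:e}
piece 7:o rests on {6:o}
piece 8:i rests on {4:u}
piece 9:e rests on {7:o}
piece 10:e rests on {9:e}
minimal pieces: {0:u}
ways to finish when only these pieces remain (= sum over removing one remaining piece with nothing left below it):
  1 left: {8}→1  {10}→1
  2 left: {8,10}→2  {9,10}→1
  3 left: {7,9,10}→1  {8,9,10}→3
  4 left: {6,7,9,10}→1  {7,8,9,10}→4
  5 left: {5,6,7,9,10}→1  {6,7,8,9,10}→5
  6 left: {3,5,6,7,9,10}→1  {5,6,7,8,9,10}→6
  7 left: {3,5,6,7,8,9,10}→7  {4,5,6,7,8,9,10}→6
  8 left: {3,4,5,6,7,8,9,10}→13
  9 left: {2,3,4,5,6,7,8,9,10}→13
  placing 0:u first → 13 extensions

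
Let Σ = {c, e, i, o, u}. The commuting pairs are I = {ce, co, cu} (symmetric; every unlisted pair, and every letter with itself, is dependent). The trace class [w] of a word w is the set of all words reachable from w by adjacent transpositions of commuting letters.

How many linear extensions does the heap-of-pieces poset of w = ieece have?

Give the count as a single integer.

4

0(i) covers ∅
1(e) covers 0:i
2(e) covers 1:e
3(c) covers 0:i
4(e) covers 2:e
floor of heap: 0:i
completions by unplaced set U, small U first (add the entries for U minus each lowest piece of U):
  |U|=1: {3}:1  {4}:1
  |U|=2: {2,4}:1  {3,4}:2
  |U|=3: {1,2,4}:1  {2,3,4}:3
  start at 0(i): 4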